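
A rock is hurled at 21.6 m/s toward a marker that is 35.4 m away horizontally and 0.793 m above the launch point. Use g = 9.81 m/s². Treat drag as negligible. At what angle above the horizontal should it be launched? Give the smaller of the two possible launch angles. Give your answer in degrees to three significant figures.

Trajectory: y = x tanθ − g x² (1 + tan²θ)/(2v₀²). With x = 35.4, y = 0.793, v₀ = 21.6, g = 9.81:
13.17 tan²θ − 35.4 tanθ + (13.97) = 0.
tanθ = [35.4 ± √(35.4² − 4 × 13.17 × (13.97))] / (2 × 13.17) = (35.4 ± 22.74) / 26.35, giving tanθ = 0.4805 or 2.206.
θ = 25.66° or 65.62°; the smaller is 25.66°.

25.7°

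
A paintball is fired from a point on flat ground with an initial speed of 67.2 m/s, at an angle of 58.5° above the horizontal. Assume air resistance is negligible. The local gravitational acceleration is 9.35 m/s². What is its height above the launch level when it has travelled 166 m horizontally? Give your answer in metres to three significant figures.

vₓ = 67.20 cos 58.5° = 35.11 m/s; v_y0 = 67.20 sin 58.5° = 57.30 m/s.
Time to reach x = 166 m: t = x/vₓ = 166/35.11 = 4.728 s.
Height: y = v_y0 t − ½ g t² = 57.30 × 4.728 − 4.675 × 4.728² = 270.9 − 104.5 = 166.4 m.

166 m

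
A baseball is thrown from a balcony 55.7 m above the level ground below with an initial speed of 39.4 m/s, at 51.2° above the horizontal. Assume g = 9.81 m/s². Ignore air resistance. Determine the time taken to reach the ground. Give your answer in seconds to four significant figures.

7.729 s

Components: vₓ = 39.40 cos 51.2° = 24.69 m/s, v_y0 = 39.40 sin 51.2° = 30.71 m/s.
With up positive and y = 0 at the ground: y(t) = 55.7 + (30.71) t − 4.905 t². Setting y = 0 and taking the positive root: t = [30.71 + √(30.71² + 2·9.81·55.7)] / 9.81 = (30.71 + 45.12) / 9.81 = 7.729 s.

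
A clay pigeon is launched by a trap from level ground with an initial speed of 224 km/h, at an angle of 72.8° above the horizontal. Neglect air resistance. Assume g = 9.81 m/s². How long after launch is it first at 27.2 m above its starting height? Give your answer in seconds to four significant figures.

Convert: 224 km/h = 224/3.6 = 62.22 m/s.
Horizontal component vₓ = 62.22 cos 72.8° = 18.40 m/s; vertical v_y0 = 62.22 sin 72.8° = 59.44 m/s.
Set y = v_y0 t − ½ g t² = 27.2: 4.905 t² − 59.44 t + 27.2 = 0.
t = [59.44 ± √(59.44² − 2·9.81·27.2)] / 9.81 = (59.44 ± 54.77) / 9.81, so t = 0.4763 s or t = 11.64 s.
The first (ascending) time is 0.4763 s.

0.4763 s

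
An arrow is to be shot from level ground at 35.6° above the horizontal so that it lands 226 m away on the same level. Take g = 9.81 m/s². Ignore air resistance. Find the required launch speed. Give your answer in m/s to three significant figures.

From R = (v₀² / g) sin 2θ: v₀ = √(gR / sin 2θ).
v₀ = √(9.81 × 226 / sin 71.20°) = √(2217 / 0.9466) = √2342.0 = 48.39 m/s.

48.4 m/s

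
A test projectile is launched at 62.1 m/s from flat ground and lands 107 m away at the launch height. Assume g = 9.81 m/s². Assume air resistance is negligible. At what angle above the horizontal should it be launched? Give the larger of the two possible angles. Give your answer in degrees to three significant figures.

82.1°

From R = (v₀²/g) sin 2θ: sin 2θ = 9.81 × 107 / 3856.4 = 0.2722.
2θ = 15.79° or 180° − 15.79° = 164.2°, so θ = 7.897° or 82.10°.
The larger angle is 82.10°.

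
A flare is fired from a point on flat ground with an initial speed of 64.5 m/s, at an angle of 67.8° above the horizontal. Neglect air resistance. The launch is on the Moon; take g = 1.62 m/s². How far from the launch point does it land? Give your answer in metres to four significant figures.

Components: vₓ = 64.50 cos 67.8° = 24.37 m/s, v_y0 = 64.50 sin 67.8° = 59.72 m/s.
Time aloft: T = 2 v_y0 / g = 2 × 59.72 / 1.62 = 73.73 s.
Horizontal distance R = vₓ T = 24.37 × 73.73 = 1797 m.

1797 m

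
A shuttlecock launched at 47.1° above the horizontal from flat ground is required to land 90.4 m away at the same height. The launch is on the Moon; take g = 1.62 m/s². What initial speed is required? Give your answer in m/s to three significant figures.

From R = (v₀² / g) sin 2θ: v₀ = √(gR / sin 2θ).
v₀ = √(1.62 × 90.4 / sin 94.20°) = √(146.4 / 0.9973) = √146.84 = 12.12 m/s.

12.1 m/s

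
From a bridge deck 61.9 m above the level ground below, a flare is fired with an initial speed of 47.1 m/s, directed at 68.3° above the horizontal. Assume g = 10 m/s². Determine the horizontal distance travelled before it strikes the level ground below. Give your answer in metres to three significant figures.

174 m

Horizontal component vₓ = 47.10 cos 68.3° = 17.42 m/s; vertical v_y0 = 47.10 sin 68.3° = 43.76 m/s.
With up positive and y = 0 at the ground: y(t) = 61.9 + (43.76) t − 5.000 t². Setting y = 0 and taking the positive root: t = [43.76 + √(43.76² + 2·10.0·61.9)] / 10.0 = (43.76 + 56.15) / 10.0 = 9.991 s.
Horizontal distance: R = vₓ t = 17.42 × 9.991 = 174.0 m.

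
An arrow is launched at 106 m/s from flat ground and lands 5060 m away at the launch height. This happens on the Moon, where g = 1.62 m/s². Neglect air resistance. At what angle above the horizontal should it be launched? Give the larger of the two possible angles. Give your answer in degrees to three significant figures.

66.6°

Level-ground range R = v₀² sin(2θ)/g ⇒ sin(2θ) = gR/v₀² = 1.62 × 5060 / 106² = 0.7295.
2θ = 46.85° or 180° − 46.85° = 133.2°, so θ = 23.42° or 66.58°.
The larger angle is 66.58°.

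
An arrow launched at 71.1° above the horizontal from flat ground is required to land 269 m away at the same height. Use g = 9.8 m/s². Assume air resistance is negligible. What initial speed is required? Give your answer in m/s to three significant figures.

65.6 m/s

From R = (v₀² / g) sin 2θ: v₀ = √(gR / sin 2θ).
v₀ = √(9.80 × 269 / sin 142.2°) = √(2636 / 0.6129) = √4301.1 = 65.58 m/s.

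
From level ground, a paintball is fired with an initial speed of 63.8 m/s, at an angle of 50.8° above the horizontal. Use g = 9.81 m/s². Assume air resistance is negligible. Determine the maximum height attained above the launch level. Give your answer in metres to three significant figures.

125 m

Resolve: vₓ = 63.80 cos 50.8° = 40.32 m/s and v_y0 = 63.80 sin 50.8° = 49.44 m/s.
At the apex v_y = 0, so H = v_y0²/(2g) = 49.44²/19.62 = 124.6 m.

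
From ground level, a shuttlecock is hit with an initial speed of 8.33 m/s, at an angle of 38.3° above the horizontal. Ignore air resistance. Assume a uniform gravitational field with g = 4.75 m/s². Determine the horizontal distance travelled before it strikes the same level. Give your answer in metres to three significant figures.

14.2 m

Horizontal component vₓ = 8.330 cos 38.3° = 6.537 m/s; vertical v_y0 = 8.330 sin 38.3° = 5.163 m/s.
Time aloft: T = 2 v_y0 / g = 2 × 5.163 / 4.75 = 2.174 s.
Horizontal distance R = vₓ T = 6.537 × 2.174 = 14.21 m.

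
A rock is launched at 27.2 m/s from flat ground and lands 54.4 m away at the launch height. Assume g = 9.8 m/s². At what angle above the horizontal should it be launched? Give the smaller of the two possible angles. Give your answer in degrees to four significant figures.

Level-ground range R = v₀² sin(2θ)/g ⇒ sin(2θ) = gR/v₀² = 9.80 × 54.4 / 27.2² = 0.7206.
2θ = 46.10° or 180° − 46.10° = 133.9°, so θ = 23.05° or 66.95°.
The smaller angle is 23.05°.

23.05°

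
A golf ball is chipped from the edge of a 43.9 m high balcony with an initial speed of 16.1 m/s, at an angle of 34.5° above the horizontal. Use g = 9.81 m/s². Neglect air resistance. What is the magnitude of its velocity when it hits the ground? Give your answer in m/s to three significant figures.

33.5 m/s

vₓ = 16.10 cos 34.5° = 13.27 m/s; v_y0 = 16.10 sin 34.5° = 9.119 m/s.
Vertical motion (up positive, ground at y = 0): 4.905 t² − (9.119) t − 43.9 = 0, so t = (9.119 + √(9.119² + 2·9.81·43.9)) / 9.81 = (9.119 + 30.73) / 9.81 = 4.062 s.
Vertical velocity at impact: v_y = v_y0 − g t = 9.119 − 9.81 × 4.062 = −30.73 m/s.
Speed: |v| = √(vₓ² + v_y²) = √(13.27² + 30.73²) = 33.47 m/s.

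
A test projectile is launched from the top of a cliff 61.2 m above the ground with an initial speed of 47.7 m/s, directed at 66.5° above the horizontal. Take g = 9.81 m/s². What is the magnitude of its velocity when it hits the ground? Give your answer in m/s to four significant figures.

Horizontal component vₓ = 47.70 cos 66.5° = 19.02 m/s; vertical v_y0 = 47.70 sin 66.5° = 43.74 m/s.
With up positive and y = 0 at the ground: y(t) = 61.2 + (43.74) t − 4.905 t². Setting y = 0 and taking the positive root: t = [43.74 + √(43.74² + 2·9.81·61.2)] / 9.81 = (43.74 + 55.81) / 9.81 = 10.15 s.
Vertical velocity at impact: v_y = v_y0 − g t = 43.74 − 9.81 × 10.15 = −55.81 m/s.
Speed: |v| = √(vₓ² + v_y²) = √(19.02² + 55.81²) = 58.96 m/s.

58.96 m/s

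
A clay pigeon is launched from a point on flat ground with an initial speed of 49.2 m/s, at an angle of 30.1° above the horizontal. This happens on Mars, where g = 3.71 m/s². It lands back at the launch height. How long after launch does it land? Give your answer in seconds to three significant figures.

Resolve: vₓ = 49.20 cos 30.1° = 42.57 m/s and v_y0 = 49.20 sin 30.1° = 24.67 m/s.
Time of flight on level ground: T = 2 v_y0 / g = 2 × 24.67 / 3.71 = 13.30 s.

13.3 s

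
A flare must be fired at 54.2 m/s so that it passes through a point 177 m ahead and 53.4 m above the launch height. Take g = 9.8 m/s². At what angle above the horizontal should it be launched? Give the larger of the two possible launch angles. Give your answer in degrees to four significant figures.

Trajectory: y = x tanθ − g x² (1 + tan²θ)/(2v₀²). With x = 177, y = 53.4, v₀ = 54.2, g = 9.80:
52.26 tan²θ − 177 tanθ + (105.7) = 0.
tanθ = [177 ± √(177² − 4 × 52.26 × (105.7))] / (2 × 52.26) = (177 ± 96.14) / 104.5, giving tanθ = 0.7736 or 2.613.
θ = 37.73° or 69.06°; the larger is 69.06°.

69.06°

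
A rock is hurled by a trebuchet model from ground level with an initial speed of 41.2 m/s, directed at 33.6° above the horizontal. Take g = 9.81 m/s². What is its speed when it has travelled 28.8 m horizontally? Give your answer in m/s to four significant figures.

vₓ = 41.20 cos 33.6° = 34.32 m/s; v_y0 = 41.20 sin 33.6° = 22.80 m/s.
At x = 28.8 m, t = x/vₓ = 28.8/34.32 = 0.8392 s.
Vertical velocity there: v_y = v_y0 − g t = 22.80 − 9.81 × 0.8392 = 14.57 m/s.
Speed: √(vₓ² + v_y²) = √(34.32² + 14.57²) = 37.28 m/s.

37.28 m/s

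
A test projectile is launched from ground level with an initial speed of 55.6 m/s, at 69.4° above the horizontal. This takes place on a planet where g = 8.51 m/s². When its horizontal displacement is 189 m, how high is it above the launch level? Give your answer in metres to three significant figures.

106 m

Components: vₓ = 55.60 cos 69.4° = 19.56 m/s, v_y0 = 55.60 sin 69.4° = 52.04 m/s.
At x = 189 m, t = x/vₓ = 189/19.56 = 9.661 s.
Height: y = v_y0 t − ½ g t² = 52.04 × 9.661 − 4.255 × 9.661² = 502.8 − 397.2 = 105.7 m.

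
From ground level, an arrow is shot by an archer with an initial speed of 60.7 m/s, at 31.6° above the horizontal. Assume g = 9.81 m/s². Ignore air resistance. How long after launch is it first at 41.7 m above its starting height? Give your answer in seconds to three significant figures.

Resolve: vₓ = 60.70 cos 31.6° = 51.70 m/s and v_y0 = 60.70 sin 31.6° = 31.81 m/s.
Height y(t) = 31.81 t − 4.905 t² = 41.7 gives 4.905 t² − 31.81 t + 41.7 = 0.
Quadratic formula: t = (31.81 ± √193.46) / 9.81 = (31.81 ± 13.91) / 9.81 → t = 1.824 s or 4.660 s.
The first (ascending) time is 1.824 s.

1.82 s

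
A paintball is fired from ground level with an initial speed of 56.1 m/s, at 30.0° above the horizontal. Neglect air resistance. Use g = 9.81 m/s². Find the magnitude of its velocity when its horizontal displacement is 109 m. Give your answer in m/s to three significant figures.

vₓ = 56.10 cos 30.0° = 48.58 m/s; v_y0 = 56.10 sin 30.0° = 28.05 m/s.
x = vₓ t ⇒ t = 109/48.58 = 2.244 s.
Vertical velocity there: v_y = v_y0 − g t = 28.05 − 9.81 × 2.244 = 6.041 m/s.
Speed: √(vₓ² + v_y²) = √(48.58² + 6.041²) = 48.96 m/s.

49.0 m/s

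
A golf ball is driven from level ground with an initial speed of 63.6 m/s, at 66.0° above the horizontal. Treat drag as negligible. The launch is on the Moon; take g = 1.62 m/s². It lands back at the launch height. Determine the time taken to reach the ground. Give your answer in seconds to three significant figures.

Resolve: vₓ = 63.60 cos 66.0° = 25.87 m/s and v_y0 = 63.60 sin 66.0° = 58.10 m/s.
Time of flight on level ground: T = 2 v_y0 / g = 2 × 58.10 / 1.62 = 71.73 s.

71.7 s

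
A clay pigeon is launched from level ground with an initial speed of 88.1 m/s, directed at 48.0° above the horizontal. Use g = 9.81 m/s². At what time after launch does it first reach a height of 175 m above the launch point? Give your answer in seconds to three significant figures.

Horizontal component vₓ = 88.10 cos 48.0° = 58.95 m/s; vertical v_y0 = 88.10 sin 48.0° = 65.47 m/s.
Set y = v_y0 t − ½ g t² = 175: 4.905 t² − 65.47 t + 175 = 0.
t = [65.47 ± √(65.47² − 2·9.81·175)] / 9.81 = (65.47 ± 29.21) / 9.81, so t = 3.697 s or t = 9.651 s.
The first (ascending) time is 3.697 s.

3.70 s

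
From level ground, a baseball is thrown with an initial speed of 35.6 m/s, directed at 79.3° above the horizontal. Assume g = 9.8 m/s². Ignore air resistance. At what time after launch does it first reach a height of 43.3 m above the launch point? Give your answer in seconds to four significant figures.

1.594 s

vₓ = 35.60 cos 79.3° = 6.610 m/s; v_y0 = 35.60 sin 79.3° = 34.98 m/s.
Height y(t) = 34.98 t − 4.900 t² = 43.3 gives 4.900 t² − 34.98 t + 43.3 = 0.
Quadratic formula: t = (34.98 ± √374.99) / 9.80 = (34.98 ± 19.36) / 9.80 → t = 1.594 s or 5.545 s.
The first (ascending) time is 1.594 s.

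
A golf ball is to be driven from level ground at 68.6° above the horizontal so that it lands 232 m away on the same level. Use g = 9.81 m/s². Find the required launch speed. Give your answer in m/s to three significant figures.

57.9 m/s

Level-ground range: R = v₀² sin(2θ)/g, so v₀ = √(gR / sin 2θ).
v₀ = √(9.81 × 232 / sin 137.2°) = √(2276 / 0.6794) = √3349.7 = 57.88 m/s.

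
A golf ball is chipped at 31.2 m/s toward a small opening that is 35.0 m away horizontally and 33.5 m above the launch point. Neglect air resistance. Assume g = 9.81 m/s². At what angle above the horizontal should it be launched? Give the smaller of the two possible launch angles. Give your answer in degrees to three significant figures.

Trajectory: y = x tanθ − g x² (1 + tan²θ)/(2v₀²). With x = 35.0, y = 33.5, v₀ = 31.2, g = 9.81:
6.173 tan²θ − 35.0 tanθ + (39.67) = 0.
tanθ = [35.0 ± √(35.0² − 4 × 6.173 × (39.67))] / (2 × 6.173) = (35.0 ± 15.67) / 12.35, giving tanθ = 1.566 or 4.104.
θ = 57.44° or 76.31°; the smaller is 57.44°.

57.4°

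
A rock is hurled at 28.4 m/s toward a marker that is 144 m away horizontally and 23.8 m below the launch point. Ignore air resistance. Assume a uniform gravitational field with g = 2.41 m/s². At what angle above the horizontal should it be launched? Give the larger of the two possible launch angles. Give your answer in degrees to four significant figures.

77.73°

Trajectory: y = x tanθ − g x² (1 + tan²θ)/(2v₀²). With x = 144, y = −23.8, v₀ = 28.4, g = 2.41:
30.98 tan²θ − 144 tanθ + (7.180) = 0.
tanθ = [144 ± √(144² − 4 × 30.98 × (7.180))] / (2 × 30.98) = (144 ± 140.9) / 61.96, giving tanθ = 0.05040 or 4.598.
θ = 2.886° or 77.73°; the larger is 77.73°.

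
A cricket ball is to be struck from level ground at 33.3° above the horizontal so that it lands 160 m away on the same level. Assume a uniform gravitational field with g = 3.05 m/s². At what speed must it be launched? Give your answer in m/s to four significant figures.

From R = (v₀² / g) sin 2θ: v₀ = √(gR / sin 2θ).
v₀ = √(3.05 × 160 / sin 66.60°) = √(488.0 / 0.9178) = √531.73 = 23.06 m/s.

23.06 m/s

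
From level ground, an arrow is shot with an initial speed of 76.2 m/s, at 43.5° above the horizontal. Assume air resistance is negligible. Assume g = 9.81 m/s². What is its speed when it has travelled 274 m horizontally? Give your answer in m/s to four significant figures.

vₓ = 76.20 cos 43.5° = 55.27 m/s; v_y0 = 76.20 sin 43.5° = 52.45 m/s.
Time to reach x = 274 m: t = x/vₓ = 274/55.27 = 4.957 s.
Vertical velocity there: v_y = v_y0 − g t = 52.45 − 9.81 × 4.957 = 3.823 m/s.
Speed: √(vₓ² + v_y²) = √(55.27² + 3.823²) = 55.41 m/s.

55.41 m/s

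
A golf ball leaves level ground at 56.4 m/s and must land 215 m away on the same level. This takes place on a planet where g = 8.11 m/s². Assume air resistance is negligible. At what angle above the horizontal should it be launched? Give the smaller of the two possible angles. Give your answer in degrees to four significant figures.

Level-ground range R = v₀² sin(2θ)/g ⇒ sin(2θ) = gR/v₀² = 8.11 × 215 / 56.4² = 0.5482.
2θ = 33.24° or 180° − 33.24° = 146.8°, so θ = 16.62° or 73.38°.
The smaller angle is 16.62°.

16.62°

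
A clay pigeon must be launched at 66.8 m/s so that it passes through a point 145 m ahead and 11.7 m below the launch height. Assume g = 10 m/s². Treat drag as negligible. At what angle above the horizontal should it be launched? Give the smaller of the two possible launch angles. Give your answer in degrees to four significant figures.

Trajectory: y = x tanθ − g x² (1 + tan²θ)/(2v₀²). With x = 145, y = −11.7, v₀ = 66.8, g = 10.0:
23.56 tan²θ − 145 tanθ + (11.86) = 0.
tanθ = [145 ± √(145² − 4 × 23.56 × (11.86))] / (2 × 23.56) = (145 ± 141.1) / 47.12, giving tanθ = 0.08290 or 6.072.
θ = 4.739° or 80.65°; the smaller is 4.739°.

4.739°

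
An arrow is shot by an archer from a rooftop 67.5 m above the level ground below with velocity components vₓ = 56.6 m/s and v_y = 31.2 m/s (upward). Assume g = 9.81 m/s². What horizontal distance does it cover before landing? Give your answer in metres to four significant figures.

Vertical motion (up positive, ground at y = 0): 4.905 t² − (31.20) t − 67.5 = 0, so t = (31.20 + √(31.20² + 2·9.81·67.5)) / 9.81 = (31.20 + 47.94) / 9.81 = 8.067 s.
Horizontal distance: R = vₓ t = 56.60 × 8.067 = 456.6 m.

456.6 m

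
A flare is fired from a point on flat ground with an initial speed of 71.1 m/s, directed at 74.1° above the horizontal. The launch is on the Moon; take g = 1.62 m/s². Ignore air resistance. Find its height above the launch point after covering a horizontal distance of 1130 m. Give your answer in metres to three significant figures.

Components: vₓ = 71.10 cos 74.1° = 19.48 m/s, v_y0 = 71.10 sin 74.1° = 68.38 m/s.
x = vₓ t ⇒ t = 1130/19.48 = 58.01 s.
Height: y = v_y0 t − ½ g t² = 68.38 × 58.01 − 0.8100 × 58.01² = 3967 − 2726 = 1241 m.

1240 m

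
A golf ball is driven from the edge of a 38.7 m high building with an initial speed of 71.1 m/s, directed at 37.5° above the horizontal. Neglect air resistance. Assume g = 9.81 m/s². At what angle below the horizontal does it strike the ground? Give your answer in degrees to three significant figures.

vₓ = 71.10 cos 37.5° = 56.41 m/s; v_y0 = 71.10 sin 37.5° = 43.28 m/s.
With up positive and y = 0 at the ground: y(t) = 38.7 + (43.28) t − 4.905 t². Setting y = 0 and taking the positive root: t = [43.28 + √(43.28² + 2·9.81·38.7)] / 9.81 = (43.28 + 51.31) / 9.81 = 9.642 s.
At impact: v_y = v_y0 − g t = −51.31 m/s; vₓ = 56.41 m/s.
Angle below horizontal: arctan(|v_y|/vₓ) = arctan(51.31/56.41) = 42.29°.

42.3°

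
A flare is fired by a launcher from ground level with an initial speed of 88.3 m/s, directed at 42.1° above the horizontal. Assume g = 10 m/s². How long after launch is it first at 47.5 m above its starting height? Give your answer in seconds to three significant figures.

vₓ = 88.30 cos 42.1° = 65.52 m/s; v_y0 = 88.30 sin 42.1° = 59.20 m/s.
Height y(t) = 59.20 t − 5.000 t² = 47.5 gives 5.000 t² − 59.20 t + 47.5 = 0.
Quadratic formula: t = (59.20 ± √2554.5) / 10.0 = (59.20 ± 50.54) / 10.0 → t = 0.8657 s or 10.97 s.
The first (ascending) time is 0.8657 s.

0.866 s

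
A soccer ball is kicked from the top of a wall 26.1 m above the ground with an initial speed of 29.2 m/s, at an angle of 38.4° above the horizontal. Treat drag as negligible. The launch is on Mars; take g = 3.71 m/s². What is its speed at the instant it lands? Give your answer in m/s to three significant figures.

32.3 m/s

Horizontal component vₓ = 29.20 cos 38.4° = 22.88 m/s; vertical v_y0 = 29.20 sin 38.4° = 18.14 m/s.
Vertical motion (up positive, ground at y = 0): 1.855 t² − (18.14) t − 26.1 = 0, so t = (18.14 + √(18.14² + 2·3.71·26.1)) / 3.71 = (18.14 + 22.86) / 3.71 = 11.05 s.
Vertical velocity at impact: v_y = v_y0 − g t = 18.14 − 3.71 × 11.05 = −22.86 m/s.
Speed: |v| = √(vₓ² + v_y²) = √(22.88² + 22.86²) = 32.35 m/s.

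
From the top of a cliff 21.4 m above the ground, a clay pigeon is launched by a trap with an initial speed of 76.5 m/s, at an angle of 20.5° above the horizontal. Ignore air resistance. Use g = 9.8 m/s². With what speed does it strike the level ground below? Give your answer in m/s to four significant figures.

vₓ = 76.50 cos 20.5° = 71.66 m/s; v_y0 = 76.50 sin 20.5° = 26.79 m/s.
The projectile lands when y = 21.4 + (26.79) t − ½·9.80·t² = 0. Positive root: t = (26.79 + √(26.79² + 2·9.80·21.4)) / 9.80 = (26.79 + 33.72) / 9.80 = 6.175 s.
Vertical velocity at impact: v_y = v_y0 − g t = 26.79 − 9.80 × 6.175 = −33.72 m/s.
Speed: |v| = √(vₓ² + v_y²) = √(71.66² + 33.72²) = 79.19 m/s.

79.19 m/s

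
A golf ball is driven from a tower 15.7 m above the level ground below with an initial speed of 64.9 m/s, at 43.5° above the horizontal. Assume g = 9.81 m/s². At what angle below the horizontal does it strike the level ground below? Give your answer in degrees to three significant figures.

vₓ = 64.90 cos 43.5° = 47.08 m/s; v_y0 = 64.90 sin 43.5° = 44.67 m/s.
With up positive and y = 0 at the ground: y(t) = 15.7 + (44.67) t − 4.905 t². Setting y = 0 and taking the positive root: t = [44.67 + √(44.67² + 2·9.81·15.7)] / 9.81 = (44.67 + 48.00) / 9.81 = 9.447 s.
At impact: v_y = v_y0 − g t = −48.00 m/s; vₓ = 47.08 m/s.
Angle below horizontal: arctan(|v_y|/vₓ) = arctan(48.00/47.08) = 45.56°.

45.6°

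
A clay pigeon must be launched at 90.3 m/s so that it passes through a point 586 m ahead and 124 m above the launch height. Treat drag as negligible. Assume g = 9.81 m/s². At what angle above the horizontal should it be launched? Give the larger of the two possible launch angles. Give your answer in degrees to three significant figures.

64.1°

Trajectory: y = x tanθ − g x² (1 + tan²θ)/(2v₀²). With x = 586, y = 124, v₀ = 90.3, g = 9.81:
206.6 tan²θ − 586 tanθ + (330.6) = 0.
tanθ = [586 ± √(586² − 4 × 206.6 × (330.6))] / (2 × 206.6) = (586 ± 265.1) / 413.1, giving tanθ = 0.7768 or 2.060.
θ = 37.84° or 64.11°; the larger is 64.11°.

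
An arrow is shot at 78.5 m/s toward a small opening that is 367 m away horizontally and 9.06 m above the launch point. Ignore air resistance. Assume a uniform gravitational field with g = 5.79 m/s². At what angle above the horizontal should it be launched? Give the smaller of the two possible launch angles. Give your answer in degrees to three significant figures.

Trajectory: y = x tanθ − g x² (1 + tan²θ)/(2v₀²). With x = 367, y = 9.06, v₀ = 78.5, g = 5.79:
63.28 tan²θ − 367 tanθ + (72.34) = 0.
tanθ = [367 ± √(367² − 4 × 63.28 × (72.34))] / (2 × 63.28) = (367 ± 341.1) / 126.6, giving tanθ = 0.2043 or 5.596.
θ = 11.55° or 79.87°; the smaller is 11.55°.

11.5°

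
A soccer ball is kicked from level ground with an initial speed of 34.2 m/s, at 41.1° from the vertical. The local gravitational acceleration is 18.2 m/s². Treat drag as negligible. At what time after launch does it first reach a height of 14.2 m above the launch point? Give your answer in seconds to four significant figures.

vₓ = 34.20 sin 41.1° = 22.48 m/s; v_y0 = 34.20 cos 41.1° = 25.77 m/s.
Require v_y0 t − ½ g t² = 14.2, i.e. 9.100 t² − 25.77 t + 14.2 = 0.
t = [25.77 ± √(25.77² − 2·18.2·14.2)] / 18.2 = (25.77 ± 12.14) / 18.2, so t = 0.7492 s or t = 2.083 s.
The first (ascending) time is 0.7492 s.

0.7492 s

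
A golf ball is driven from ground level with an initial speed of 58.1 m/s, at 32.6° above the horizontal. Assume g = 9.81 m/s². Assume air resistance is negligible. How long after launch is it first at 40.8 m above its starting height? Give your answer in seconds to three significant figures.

1.83 s

Resolve: vₓ = 58.10 cos 32.6° = 48.95 m/s and v_y0 = 58.10 sin 32.6° = 31.30 m/s.
Set y = v_y0 t − ½ g t² = 40.8: 4.905 t² − 31.30 t + 40.8 = 0.
Quadratic formula: t = (31.30 ± √179.36) / 9.81 = (31.30 ± 13.39) / 9.81 → t = 1.826 s or 4.556 s.
The first (ascending) time is 1.826 s.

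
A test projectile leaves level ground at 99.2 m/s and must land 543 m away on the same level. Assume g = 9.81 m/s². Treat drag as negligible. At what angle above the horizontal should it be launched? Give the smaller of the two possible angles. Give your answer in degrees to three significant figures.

From R = (v₀²/g) sin 2θ: sin 2θ = 9.81 × 543 / 9840.6 = 0.5413.
2θ = 32.77° or 180° − 32.77° = 147.2°, so θ = 16.39° or 73.61°.
The smaller angle is 16.39°.

16.4°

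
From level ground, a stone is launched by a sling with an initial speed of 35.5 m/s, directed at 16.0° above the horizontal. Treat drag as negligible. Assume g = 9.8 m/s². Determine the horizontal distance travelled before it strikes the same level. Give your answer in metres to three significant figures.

Components: vₓ = 35.50 cos 16.0° = 34.12 m/s, v_y0 = 35.50 sin 16.0° = 9.785 m/s.
Flight time T = 2 v_y0 / g = 1.997 s.
Horizontal distance R = vₓ T = 34.12 × 1.997 = 68.15 m.

68.1 m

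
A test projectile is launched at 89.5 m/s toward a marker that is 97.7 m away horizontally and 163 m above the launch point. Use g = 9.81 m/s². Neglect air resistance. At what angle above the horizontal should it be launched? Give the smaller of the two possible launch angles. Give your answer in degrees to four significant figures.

62.94°

Trajectory: y = x tanθ − g x² (1 + tan²θ)/(2v₀²). With x = 97.7, y = 163, v₀ = 89.5, g = 9.81:
5.845 tan²θ − 97.7 tanθ + (168.8) = 0.
tanθ = [97.7 ± √(97.7² − 4 × 5.845 × (168.8))] / (2 × 5.845) = (97.7 ± 74.82) / 11.69, giving tanθ = 1.957 or 14.76.
θ = 62.94° or 86.12°; the smaller is 62.94°.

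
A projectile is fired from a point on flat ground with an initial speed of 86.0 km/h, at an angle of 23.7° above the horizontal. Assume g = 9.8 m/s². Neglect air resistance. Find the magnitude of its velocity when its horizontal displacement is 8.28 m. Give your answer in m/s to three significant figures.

Convert: 86.0 km/h = 86.0/3.6 = 23.89 m/s.
Components: vₓ = 23.89 cos 23.7° = 21.87 m/s, v_y0 = 23.89 sin 23.7° = 9.602 m/s.
At x = 8.28 m, t = x/vₓ = 8.28/21.87 = 0.3785 s.
Vertical velocity there: v_y = v_y0 − g t = 9.602 − 9.80 × 0.3785 = 5.893 m/s.
Speed: √(vₓ² + v_y²) = √(21.87² + 5.893²) = 22.65 m/s.

22.7 m/s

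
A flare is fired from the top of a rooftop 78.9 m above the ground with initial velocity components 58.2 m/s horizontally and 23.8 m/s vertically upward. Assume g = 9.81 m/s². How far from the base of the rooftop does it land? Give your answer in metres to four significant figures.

414.0 m

With up positive and y = 0 at the ground: y(t) = 78.9 + (23.80) t − 4.905 t². Setting y = 0 and taking the positive root: t = [23.80 + √(23.80² + 2·9.81·78.9)] / 9.81 = (23.80 + 45.98) / 9.81 = 7.113 s.
Horizontal distance: R = vₓ t = 58.20 × 7.113 = 414.0 m.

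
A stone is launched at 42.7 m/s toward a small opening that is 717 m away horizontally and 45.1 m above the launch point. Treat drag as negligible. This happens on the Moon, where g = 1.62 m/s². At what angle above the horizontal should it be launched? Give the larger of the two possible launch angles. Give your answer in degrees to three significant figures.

Trajectory: y = x tanθ − g x² (1 + tan²θ)/(2v₀²). With x = 717, y = 45.1, v₀ = 42.7, g = 1.62:
228.4 tan²θ − 717 tanθ + (273.5) = 0.
tanθ = [717 ± √(717² − 4 × 228.4 × (273.5))] / (2 × 228.4) = (717 ± 514.1) / 456.8, giving tanθ = 0.4443 or 2.695.
θ = 23.96° or 69.64°; the larger is 69.64°.

69.6°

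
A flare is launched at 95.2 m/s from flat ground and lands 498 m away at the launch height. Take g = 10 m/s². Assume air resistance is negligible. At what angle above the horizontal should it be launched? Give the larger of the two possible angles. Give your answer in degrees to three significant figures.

73.3°

R = v₀² sin 2θ / g gives sin 2θ = gR/v₀² = 10.0·498/95.2² = 0.5495.
2θ = 33.33° or 180° − 33.33° = 146.7°, so θ = 16.67° or 73.33°.
The larger angle is 73.33°.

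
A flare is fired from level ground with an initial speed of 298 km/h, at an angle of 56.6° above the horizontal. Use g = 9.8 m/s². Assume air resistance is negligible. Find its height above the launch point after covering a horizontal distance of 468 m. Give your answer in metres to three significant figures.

Convert: 298 km/h = 298/3.6 = 82.78 m/s.
Resolve: vₓ = 82.78 cos 56.6° = 45.57 m/s and v_y0 = 82.78 sin 56.6° = 69.11 m/s.
Time to reach x = 468 m: t = x/vₓ = 468/45.57 = 10.27 s.
Height: y = v_y0 t − ½ g t² = 69.11 × 10.27 − 4.900 × 10.27² = 709.8 − 516.9 = 192.9 m.

193 m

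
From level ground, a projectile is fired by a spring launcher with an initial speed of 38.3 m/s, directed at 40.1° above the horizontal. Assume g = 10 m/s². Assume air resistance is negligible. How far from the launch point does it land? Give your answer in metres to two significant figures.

140 m

Horizontal component vₓ = 38.30 cos 40.1° = 29.30 m/s; vertical v_y0 = 38.30 sin 40.1° = 24.67 m/s.
Time aloft: T = 2 v_y0 / g = 2 × 24.67 / 10.0 = 4.934 s.
Range: R = vₓ T = 29.30 × 4.934 = 144.5 m.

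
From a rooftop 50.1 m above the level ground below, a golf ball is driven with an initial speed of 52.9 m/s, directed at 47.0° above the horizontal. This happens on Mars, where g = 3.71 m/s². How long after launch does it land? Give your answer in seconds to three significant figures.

Resolve: vₓ = 52.90 cos 47.0° = 36.08 m/s and v_y0 = 52.90 sin 47.0° = 38.69 m/s.
With up positive and y = 0 at the ground: y(t) = 50.1 + (38.69) t − 1.855 t². Setting y = 0 and taking the positive root: t = [38.69 + √(38.69² + 2·3.71·50.1)] / 3.71 = (38.69 + 43.23) / 3.71 = 22.08 s.

22.1 s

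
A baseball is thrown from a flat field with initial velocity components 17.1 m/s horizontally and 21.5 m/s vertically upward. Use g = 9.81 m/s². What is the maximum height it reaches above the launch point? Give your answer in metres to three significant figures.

At the apex v_y = 0, so H = v_y0²/(2g) = 21.50²/19.62 = 23.56 m.

23.6 m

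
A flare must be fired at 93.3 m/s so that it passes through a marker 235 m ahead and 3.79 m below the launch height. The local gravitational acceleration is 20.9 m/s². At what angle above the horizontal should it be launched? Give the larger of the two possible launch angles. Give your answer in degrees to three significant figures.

72.9°

Trajectory: y = x tanθ − g x² (1 + tan²θ)/(2v₀²). With x = 235, y = −3.79, v₀ = 93.3, g = 20.9:
66.30 tan²θ − 235 tanθ + (62.51) = 0.
tanθ = [235 ± √(235² − 4 × 66.30 × (62.51))] / (2 × 66.30) = (235 ± 196.6) / 132.6, giving tanθ = 0.2897 or 3.255.
θ = 16.15° or 72.92°; the larger is 72.92°.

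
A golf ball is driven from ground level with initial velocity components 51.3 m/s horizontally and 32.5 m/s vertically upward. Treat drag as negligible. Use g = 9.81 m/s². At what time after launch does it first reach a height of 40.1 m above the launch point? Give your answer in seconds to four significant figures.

Require v_y0 t − ½ g t² = 40.1, i.e. 4.905 t² − 32.50 t + 40.1 = 0.
Quadratic formula: t = (32.50 ± √269.49) / 9.81 = (32.50 ± 16.42) / 9.81 → t = 1.640 s or 4.986 s.
The first (ascending) time is 1.640 s.

1.640 s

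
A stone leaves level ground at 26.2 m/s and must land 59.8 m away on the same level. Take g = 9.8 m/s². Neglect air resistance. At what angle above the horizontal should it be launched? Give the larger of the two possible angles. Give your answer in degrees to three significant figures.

Level-ground range R = v₀² sin(2θ)/g ⇒ sin(2θ) = gR/v₀² = 9.80 × 59.8 / 26.2² = 0.8537.
2θ = 58.62° or 180° − 58.62° = 121.4°, so θ = 29.31° or 60.69°.
The larger angle is 60.69°.

60.7°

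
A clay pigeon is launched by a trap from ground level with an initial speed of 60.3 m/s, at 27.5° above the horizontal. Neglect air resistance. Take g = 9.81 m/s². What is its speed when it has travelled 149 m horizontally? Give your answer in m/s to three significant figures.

Horizontal component vₓ = 60.30 cos 27.5° = 53.49 m/s; vertical v_y0 = 60.30 sin 27.5° = 27.84 m/s.
At x = 149 m, t = x/vₓ = 149/53.49 = 2.786 s.
Vertical velocity there: v_y = v_y0 − g t = 27.84 − 9.81 × 2.786 = 0.5154 m/s.
Speed: √(vₓ² + v_y²) = √(53.49² + 0.5154²) = 53.49 m/s.

53.5 m/s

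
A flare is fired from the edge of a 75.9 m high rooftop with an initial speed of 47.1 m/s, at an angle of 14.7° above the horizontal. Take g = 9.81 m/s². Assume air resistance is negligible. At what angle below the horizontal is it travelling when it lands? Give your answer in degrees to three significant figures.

41.6°

Components: vₓ = 47.10 cos 14.7° = 45.56 m/s, v_y0 = 47.10 sin 14.7° = 11.95 m/s.
The projectile lands when y = 75.9 + (11.95) t − ½·9.81·t² = 0. Positive root: t = (11.95 + √(11.95² + 2·9.81·75.9)) / 9.81 = (11.95 + 40.40) / 9.81 = 5.336 s.
At impact: v_y = v_y0 − g t = −40.40 m/s; vₓ = 45.56 m/s.
Angle below horizontal: arctan(|v_y|/vₓ) = arctan(40.40/45.56) = 41.56°.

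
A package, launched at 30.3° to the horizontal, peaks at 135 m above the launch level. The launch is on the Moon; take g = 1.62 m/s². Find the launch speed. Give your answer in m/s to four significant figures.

41.45 m/s

At the peak v_y = 0, so v_y0 = √(2gH) = √(2 × 1.62 × 135) = 20.91 m/s.
v_y0 = v₀ sin θ ⇒ v₀ = 20.91 / sin 30.3° = 41.45 m/s.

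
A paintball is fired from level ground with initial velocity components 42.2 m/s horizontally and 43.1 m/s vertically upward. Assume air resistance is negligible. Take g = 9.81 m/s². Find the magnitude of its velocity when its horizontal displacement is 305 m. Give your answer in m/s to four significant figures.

x = vₓ t ⇒ t = 305/42.20 = 7.227 s.
Vertical velocity there: v_y = v_y0 − g t = 43.10 − 9.81 × 7.227 = −27.80 m/s.
Speed: √(vₓ² + v_y²) = √(42.20² + 27.80²) = 50.53 m/s.

50.53 m/s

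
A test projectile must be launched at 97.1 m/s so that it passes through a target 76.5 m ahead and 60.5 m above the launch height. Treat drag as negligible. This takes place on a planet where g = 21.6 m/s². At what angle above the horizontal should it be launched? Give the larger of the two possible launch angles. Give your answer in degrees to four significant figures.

84.54°

Trajectory: y = x tanθ − g x² (1 + tan²θ)/(2v₀²). With x = 76.5, y = 60.5, v₀ = 97.1, g = 21.6:
6.704 tan²θ − 76.5 tanθ + (67.20) = 0.
tanθ = [76.5 ± √(76.5² − 4 × 6.704 × (67.20))] / (2 × 6.704) = (76.5 ± 63.64) / 13.41, giving tanθ = 0.9591 or 10.45.
θ = 43.80° or 84.54°; the larger is 84.54°.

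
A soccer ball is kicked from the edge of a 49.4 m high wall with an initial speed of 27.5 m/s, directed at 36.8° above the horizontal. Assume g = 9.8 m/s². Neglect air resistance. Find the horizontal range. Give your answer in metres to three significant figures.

116 m

Resolve: vₓ = 27.50 cos 36.8° = 22.02 m/s and v_y0 = 27.50 sin 36.8° = 16.47 m/s.
With up positive and y = 0 at the ground: y(t) = 49.4 + (16.47) t − 4.900 t². Setting y = 0 and taking the positive root: t = [16.47 + √(16.47² + 2·9.80·49.4)] / 9.80 = (16.47 + 35.21) / 9.80 = 5.274 s.
Horizontal distance: R = vₓ t = 22.02 × 5.274 = 116.1 m.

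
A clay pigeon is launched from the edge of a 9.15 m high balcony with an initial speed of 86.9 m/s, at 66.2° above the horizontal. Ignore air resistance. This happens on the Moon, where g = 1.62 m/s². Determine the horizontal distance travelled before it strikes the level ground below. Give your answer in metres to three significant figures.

3450 m

Components: vₓ = 86.90 cos 66.2° = 35.07 m/s, v_y0 = 86.90 sin 66.2° = 79.51 m/s.
With up positive and y = 0 at the ground: y(t) = 9.15 + (79.51) t − 0.8100 t². Setting y = 0 and taking the positive root: t = [79.51 + √(79.51² + 2·1.62·9.15)] / 1.62 = (79.51 + 79.70) / 1.62 = 98.28 s.
Horizontal distance: R = vₓ t = 35.07 × 98.28 = 3446 m.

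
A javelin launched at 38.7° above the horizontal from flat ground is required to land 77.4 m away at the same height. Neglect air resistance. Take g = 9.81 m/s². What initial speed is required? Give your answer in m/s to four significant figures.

27.89 m/s

From R = (v₀² / g) sin 2θ: v₀ = √(gR / sin 2θ).
v₀ = √(9.81 × 77.4 / sin 77.40°) = √(759.3 / 0.9759) = √778.03 = 27.89 m/s.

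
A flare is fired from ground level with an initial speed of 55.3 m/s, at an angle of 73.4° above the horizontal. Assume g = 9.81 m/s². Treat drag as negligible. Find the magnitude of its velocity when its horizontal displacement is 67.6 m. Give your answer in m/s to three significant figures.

19.3 m/s

Horizontal component vₓ = 55.30 cos 73.4° = 15.80 m/s; vertical v_y0 = 55.30 sin 73.4° = 53.00 m/s.
x = vₓ t ⇒ t = 67.6/15.80 = 4.279 s.
Vertical velocity there: v_y = v_y0 − g t = 53.00 − 9.81 × 4.279 = 11.02 m/s.
Speed: √(vₓ² + v_y²) = √(15.80² + 11.02²) = 19.26 m/s.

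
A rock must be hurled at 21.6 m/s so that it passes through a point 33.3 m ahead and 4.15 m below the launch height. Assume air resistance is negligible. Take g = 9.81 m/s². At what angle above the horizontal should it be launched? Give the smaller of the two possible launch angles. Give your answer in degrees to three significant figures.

13.9°

Trajectory: y = x tanθ − g x² (1 + tan²θ)/(2v₀²). With x = 33.3, y = −4.15, v₀ = 21.6, g = 9.81:
11.66 tan²θ − 33.3 tanθ + (7.508) = 0.
tanθ = [33.3 ± √(33.3² − 4 × 11.66 × (7.508))] / (2 × 11.66) = (33.3 ± 27.55) / 23.32, giving tanθ = 0.2468 or 2.610.
θ = 13.86° or 69.03°; the smaller is 13.86°.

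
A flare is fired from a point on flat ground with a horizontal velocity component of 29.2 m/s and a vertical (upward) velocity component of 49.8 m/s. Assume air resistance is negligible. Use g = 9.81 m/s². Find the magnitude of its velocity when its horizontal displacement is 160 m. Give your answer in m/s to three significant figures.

x = vₓ t ⇒ t = 160/29.20 = 5.479 s.
Vertical velocity there: v_y = v_y0 − g t = 49.80 − 9.81 × 5.479 = −3.953 m/s.
Speed: √(vₓ² + v_y²) = √(29.20² + 3.953²) = 29.47 m/s.

29.5 m/s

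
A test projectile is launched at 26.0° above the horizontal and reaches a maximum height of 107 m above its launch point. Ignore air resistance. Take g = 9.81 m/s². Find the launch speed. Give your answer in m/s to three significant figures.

At the peak v_y = 0, so v_y0 = √(2gH) = √(2 × 9.81 × 107) = 45.82 m/s.
v_y0 = v₀ sin θ ⇒ v₀ = 45.82 / sin 26.0° = 104.5 m/s.

105 m/s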